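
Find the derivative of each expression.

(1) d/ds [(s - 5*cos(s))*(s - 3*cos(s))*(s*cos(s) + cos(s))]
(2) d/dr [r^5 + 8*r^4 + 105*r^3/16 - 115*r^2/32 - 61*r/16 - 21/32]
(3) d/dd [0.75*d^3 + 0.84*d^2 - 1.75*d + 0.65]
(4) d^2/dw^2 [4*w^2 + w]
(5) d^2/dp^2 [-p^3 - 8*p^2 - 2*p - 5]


(1) = (s + 1)*(s - 5*cos(s))*(3*sin(s) + 1)*cos(s) + (s + 1)*(s - 3*cos(s))*(5*sin(s) + 1)*cos(s) - (s - 5*cos(s))*(s - 3*cos(s))*(s*sin(s) - sqrt(2)*cos(s + pi/4))
(2) = 5*r^4 + 32*r^3 + 315*r^2/16 - 115*r/16 - 61/16
(3) = 2.25*d^2 + 1.68*d - 1.75
(4) = 8
(5) = -6*p - 16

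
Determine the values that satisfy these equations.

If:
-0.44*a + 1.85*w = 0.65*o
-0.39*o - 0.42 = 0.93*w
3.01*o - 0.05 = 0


Then:
a = -1.95
o = 0.02
w = -0.46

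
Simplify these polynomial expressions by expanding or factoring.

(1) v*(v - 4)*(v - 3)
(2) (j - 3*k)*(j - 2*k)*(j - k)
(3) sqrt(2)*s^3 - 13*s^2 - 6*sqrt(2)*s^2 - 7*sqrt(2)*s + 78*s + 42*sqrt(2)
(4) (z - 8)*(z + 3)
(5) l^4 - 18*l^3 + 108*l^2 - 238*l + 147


(1) = v^3 - 7*v^2 + 12*v
(2) = j^3 - 6*j^2*k + 11*j*k^2 - 6*k^3
(3) = (s - 6)*(s - 7*sqrt(2))*(sqrt(2)*s + 1)
(4) = z^2 - 5*z - 24
(5) = (l - 7)^2*(l - 3)*(l - 1)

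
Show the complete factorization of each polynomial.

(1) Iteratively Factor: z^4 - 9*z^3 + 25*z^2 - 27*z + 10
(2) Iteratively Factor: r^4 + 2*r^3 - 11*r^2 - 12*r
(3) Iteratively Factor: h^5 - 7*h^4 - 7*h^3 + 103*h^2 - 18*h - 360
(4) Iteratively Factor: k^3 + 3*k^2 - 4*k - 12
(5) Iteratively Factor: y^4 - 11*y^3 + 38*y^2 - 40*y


(1) = (z - 1)*(z^3 - 8*z^2 + 17*z - 10) = (z - 2)*(z - 1)*(z^2 - 6*z + 5) = (z - 2)*(z - 1)^2*(z - 5)
(2) = (r + 4)*(r^3 - 2*r^2 - 3*r) = (r - 3)*(r + 4)*(r^2 + r) = r*(r - 3)*(r + 4)*(r + 1)
(3) = (h + 3)*(h^4 - 10*h^3 + 23*h^2 + 34*h - 120) = (h - 4)*(h + 3)*(h^3 - 6*h^2 - h + 30) = (h - 5)*(h - 4)*(h + 3)*(h^2 - h - 6) = (h - 5)*(h - 4)*(h + 2)*(h + 3)*(h - 3)
(4) = (k + 3)*(k^2 - 4) = (k - 2)*(k + 3)*(k + 2)
(5) = (y - 4)*(y^3 - 7*y^2 + 10*y) = (y - 4)*(y - 2)*(y^2 - 5*y) = y*(y - 4)*(y - 2)*(y - 5)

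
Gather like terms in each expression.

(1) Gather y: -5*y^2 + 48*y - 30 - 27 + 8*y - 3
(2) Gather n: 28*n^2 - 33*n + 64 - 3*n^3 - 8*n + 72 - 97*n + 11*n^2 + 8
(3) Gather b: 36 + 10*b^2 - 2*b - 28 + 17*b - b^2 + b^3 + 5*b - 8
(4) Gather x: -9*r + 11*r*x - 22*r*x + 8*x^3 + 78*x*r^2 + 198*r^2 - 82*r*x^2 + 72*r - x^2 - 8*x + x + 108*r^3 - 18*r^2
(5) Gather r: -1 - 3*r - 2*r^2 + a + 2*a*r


(1) = -5*y^2 + 56*y - 60
(2) = -3*n^3 + 39*n^2 - 138*n + 144
(3) = b^3 + 9*b^2 + 20*b
(4) = 108*r^3 + 180*r^2 + 63*r + 8*x^3 + x^2*(-82*r - 1) + x*(78*r^2 - 11*r - 7)
(5) = a - 2*r^2 + r*(2*a - 3) - 1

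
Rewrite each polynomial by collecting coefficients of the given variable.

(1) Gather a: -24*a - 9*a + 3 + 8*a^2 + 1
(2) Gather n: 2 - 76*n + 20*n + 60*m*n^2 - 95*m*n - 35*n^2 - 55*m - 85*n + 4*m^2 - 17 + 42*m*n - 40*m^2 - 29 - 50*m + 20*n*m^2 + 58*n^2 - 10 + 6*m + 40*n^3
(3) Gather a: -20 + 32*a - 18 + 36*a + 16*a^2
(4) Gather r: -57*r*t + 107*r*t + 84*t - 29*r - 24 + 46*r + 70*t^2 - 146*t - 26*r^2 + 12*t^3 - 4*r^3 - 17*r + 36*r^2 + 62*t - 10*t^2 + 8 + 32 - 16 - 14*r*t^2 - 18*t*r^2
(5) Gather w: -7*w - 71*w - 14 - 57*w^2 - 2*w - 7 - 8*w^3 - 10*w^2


(1) = 8*a^2 - 33*a + 4
(2) = -36*m^2 - 99*m + 40*n^3 + n^2*(60*m + 23) + n*(20*m^2 - 53*m - 141) - 54
(3) = 16*a^2 + 68*a - 38
(4) = -4*r^3 + r^2*(10 - 18*t) + r*(-14*t^2 + 50*t) + 12*t^3 + 60*t^2
(5) = -8*w^3 - 67*w^2 - 80*w - 21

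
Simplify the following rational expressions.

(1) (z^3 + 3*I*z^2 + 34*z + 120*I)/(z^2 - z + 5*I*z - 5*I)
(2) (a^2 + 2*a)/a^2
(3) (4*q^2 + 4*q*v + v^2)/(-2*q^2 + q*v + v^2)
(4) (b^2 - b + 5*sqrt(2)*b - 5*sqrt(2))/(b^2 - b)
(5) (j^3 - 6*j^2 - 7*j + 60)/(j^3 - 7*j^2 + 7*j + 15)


(1) = (z^2 - 2*I*z + 24)/(z - 1)
(2) = (a + 2)/a
(3) = (-2*q - v)/(q - v)
(4) = (b + 5*sqrt(2))/b
(5) = (j^2 - j - 12)/(j^2 - 2*j - 3)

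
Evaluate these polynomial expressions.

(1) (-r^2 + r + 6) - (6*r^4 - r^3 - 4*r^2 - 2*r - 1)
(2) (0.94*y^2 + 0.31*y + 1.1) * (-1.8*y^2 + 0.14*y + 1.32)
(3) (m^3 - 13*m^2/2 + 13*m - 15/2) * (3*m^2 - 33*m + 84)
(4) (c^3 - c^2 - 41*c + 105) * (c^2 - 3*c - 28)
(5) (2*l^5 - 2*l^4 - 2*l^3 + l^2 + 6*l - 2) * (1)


(1) = -6*r^4 + r^3 + 3*r^2 + 3*r + 7
(2) = -1.692*y^4 - 0.4264*y^3 - 0.6958*y^2 + 0.5632*y + 1.452
(3) = 3*m^5 - 105*m^4/2 + 675*m^3/2 - 1995*m^2/2 + 2679*m/2 - 630
(4) = c^5 - 4*c^4 - 66*c^3 + 256*c^2 + 833*c - 2940
(5) = 2*l^5 - 2*l^4 - 2*l^3 + l^2 + 6*l - 2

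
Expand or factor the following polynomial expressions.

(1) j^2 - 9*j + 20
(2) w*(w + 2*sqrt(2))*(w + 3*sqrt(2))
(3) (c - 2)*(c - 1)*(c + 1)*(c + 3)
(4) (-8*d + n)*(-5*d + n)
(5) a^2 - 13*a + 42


(1) = (j - 5)*(j - 4)
(2) = w^3 + 5*sqrt(2)*w^2 + 12*w
(3) = c^4 + c^3 - 7*c^2 - c + 6
(4) = 40*d^2 - 13*d*n + n^2
(5) = (a - 7)*(a - 6)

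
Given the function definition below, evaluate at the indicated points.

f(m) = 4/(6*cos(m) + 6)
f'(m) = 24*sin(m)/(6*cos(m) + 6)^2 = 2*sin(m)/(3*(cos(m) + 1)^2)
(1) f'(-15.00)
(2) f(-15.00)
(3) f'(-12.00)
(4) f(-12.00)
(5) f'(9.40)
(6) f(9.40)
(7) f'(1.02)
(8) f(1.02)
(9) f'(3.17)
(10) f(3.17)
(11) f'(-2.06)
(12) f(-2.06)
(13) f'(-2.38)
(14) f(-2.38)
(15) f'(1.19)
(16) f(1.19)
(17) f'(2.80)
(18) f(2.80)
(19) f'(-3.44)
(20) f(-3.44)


(1) = -7.51
(2) = 2.77
(3) = 0.11
(4) = 0.36
(5) = 175296.02
(6) = 2171.85
(7) = 0.24
(8) = 0.44
(9) = -116325.98
(10) = 1652.37
(11) = -2.09
(12) = 1.26
(13) = -6.03
(14) = 2.41
(15) = 0.33
(16) = 0.49
(17) = 66.90
(18) = 11.54
(19) = 100.35
(20) = 15.08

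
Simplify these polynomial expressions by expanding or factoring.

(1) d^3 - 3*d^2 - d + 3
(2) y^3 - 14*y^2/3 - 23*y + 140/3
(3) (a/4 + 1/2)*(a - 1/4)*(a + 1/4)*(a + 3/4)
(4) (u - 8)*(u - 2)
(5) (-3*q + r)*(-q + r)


(1) = (d - 3)*(d - 1)*(d + 1)
(2) = (y - 7)*(y - 5/3)*(y + 4)
(3) = a^4/4 + 11*a^3/16 + 23*a^2/64 - 11*a/256 - 3/128
(4) = u^2 - 10*u + 16
(5) = 3*q^2 - 4*q*r + r^2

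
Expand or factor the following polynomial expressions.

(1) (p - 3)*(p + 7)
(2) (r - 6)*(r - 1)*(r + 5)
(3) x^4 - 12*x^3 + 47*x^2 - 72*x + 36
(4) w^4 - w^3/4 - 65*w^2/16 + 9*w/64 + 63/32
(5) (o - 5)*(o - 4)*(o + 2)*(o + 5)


(1) = p^2 + 4*p - 21
(2) = r^3 - 2*r^2 - 29*r + 30
(3) = (x - 6)*(x - 3)*(x - 2)*(x - 1)
(4) = (w - 2)*(w - 3/4)*(w + 3/4)*(w + 7/4)
(5) = o^4 - 2*o^3 - 33*o^2 + 50*o + 200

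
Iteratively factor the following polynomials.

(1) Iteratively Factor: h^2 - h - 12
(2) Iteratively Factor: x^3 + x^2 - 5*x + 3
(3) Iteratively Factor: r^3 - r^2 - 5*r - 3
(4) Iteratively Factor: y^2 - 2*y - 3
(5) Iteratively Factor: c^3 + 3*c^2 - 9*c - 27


(1) = (h + 3)*(h - 4)
(2) = (x - 1)*(x^2 + 2*x - 3) = (x - 1)*(x + 3)*(x - 1)
(3) = (r + 1)*(r^2 - 2*r - 3) = (r + 1)^2*(r - 3)
(4) = (y - 3)*(y + 1)
(5) = (c + 3)*(c^2 - 9) = (c - 3)*(c + 3)*(c + 3)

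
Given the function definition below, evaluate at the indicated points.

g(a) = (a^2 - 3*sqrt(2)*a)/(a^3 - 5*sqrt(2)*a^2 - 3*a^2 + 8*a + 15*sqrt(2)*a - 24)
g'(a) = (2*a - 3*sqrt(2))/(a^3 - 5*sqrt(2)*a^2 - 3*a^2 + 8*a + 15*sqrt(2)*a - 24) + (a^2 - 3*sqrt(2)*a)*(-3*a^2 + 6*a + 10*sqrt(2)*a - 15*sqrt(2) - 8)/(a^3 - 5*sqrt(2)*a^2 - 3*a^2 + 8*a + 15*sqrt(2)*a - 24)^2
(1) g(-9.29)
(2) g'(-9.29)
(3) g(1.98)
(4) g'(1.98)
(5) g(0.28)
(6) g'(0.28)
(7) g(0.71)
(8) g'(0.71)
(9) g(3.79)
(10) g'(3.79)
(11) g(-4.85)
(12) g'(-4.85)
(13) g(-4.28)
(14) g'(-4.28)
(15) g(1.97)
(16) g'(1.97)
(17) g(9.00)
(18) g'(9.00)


(1) = -0.06
(2) = -0.00
(3) = -2.11
(4) = 0.95
(5) = 0.07
(6) = 0.32
(7) = 0.31
(8) = 1.00
(9) = 0.49
(10) = -1.52
(11) = -0.09
(12) = -0.01
(13) = -0.09
(14) = -0.01
(15) = -2.12
(16) = 1.04
(17) = 0.28
(18) = -0.08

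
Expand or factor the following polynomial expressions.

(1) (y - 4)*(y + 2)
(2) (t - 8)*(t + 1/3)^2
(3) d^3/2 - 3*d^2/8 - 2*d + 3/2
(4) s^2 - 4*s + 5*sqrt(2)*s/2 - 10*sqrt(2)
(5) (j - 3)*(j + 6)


(1) = y^2 - 2*y - 8
(2) = t^3 - 22*t^2/3 - 47*t/9 - 8/9
(3) = (d/2 + 1)*(d - 2)*(d - 3/4)
(4) = (s - 4)*(s + 5*sqrt(2)/2)
(5) = j^2 + 3*j - 18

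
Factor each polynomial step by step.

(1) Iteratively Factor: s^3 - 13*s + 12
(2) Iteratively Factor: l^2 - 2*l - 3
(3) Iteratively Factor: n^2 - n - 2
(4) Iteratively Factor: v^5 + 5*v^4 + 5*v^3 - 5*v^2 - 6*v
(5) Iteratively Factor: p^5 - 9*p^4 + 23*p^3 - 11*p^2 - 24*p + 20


(1) = (s - 3)*(s^2 + 3*s - 4) = (s - 3)*(s + 4)*(s - 1)
(2) = (l + 1)*(l - 3)
(3) = (n - 2)*(n + 1)
(4) = (v - 1)*(v^4 + 6*v^3 + 11*v^2 + 6*v) = (v - 1)*(v + 2)*(v^3 + 4*v^2 + 3*v) = (v - 1)*(v + 1)*(v + 2)*(v^2 + 3*v) = (v - 1)*(v + 1)*(v + 2)*(v + 3)*(v)
(5) = (p - 5)*(p^4 - 4*p^3 + 3*p^2 + 4*p - 4) = (p - 5)*(p + 1)*(p^3 - 5*p^2 + 8*p - 4) = (p - 5)*(p - 1)*(p + 1)*(p^2 - 4*p + 4) = (p - 5)*(p - 2)*(p - 1)*(p + 1)*(p - 2)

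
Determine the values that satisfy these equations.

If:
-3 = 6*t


Then:
t = -1/2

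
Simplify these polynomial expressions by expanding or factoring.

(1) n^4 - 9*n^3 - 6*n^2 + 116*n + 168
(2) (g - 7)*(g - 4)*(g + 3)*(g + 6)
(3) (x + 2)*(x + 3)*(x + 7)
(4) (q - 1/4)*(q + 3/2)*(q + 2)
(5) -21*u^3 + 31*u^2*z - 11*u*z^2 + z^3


(1) = (n - 7)*(n - 6)*(n + 2)^2
(2) = g^4 - 2*g^3 - 53*g^2 + 54*g + 504
(3) = x^3 + 12*x^2 + 41*x + 42
(4) = q^3 + 13*q^2/4 + 17*q/8 - 3/4
(5) = (-7*u + z)*(-3*u + z)*(-u + z)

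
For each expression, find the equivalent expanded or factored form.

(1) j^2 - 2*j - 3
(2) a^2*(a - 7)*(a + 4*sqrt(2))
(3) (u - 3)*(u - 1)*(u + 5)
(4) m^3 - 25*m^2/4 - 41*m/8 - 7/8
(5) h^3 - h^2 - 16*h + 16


(1) = (j - 3)*(j + 1)
(2) = a^4 - 7*a^3 + 4*sqrt(2)*a^3 - 28*sqrt(2)*a^2
(3) = u^3 + u^2 - 17*u + 15
(4) = (m - 7)*(m + 1/4)*(m + 1/2)
(5) = (h - 4)*(h - 1)*(h + 4)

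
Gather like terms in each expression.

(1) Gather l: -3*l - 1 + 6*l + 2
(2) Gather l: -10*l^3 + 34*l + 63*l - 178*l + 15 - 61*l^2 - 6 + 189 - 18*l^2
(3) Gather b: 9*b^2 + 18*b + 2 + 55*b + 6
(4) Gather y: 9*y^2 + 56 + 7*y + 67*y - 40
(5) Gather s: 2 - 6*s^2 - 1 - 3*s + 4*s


(1) = 3*l + 1
(2) = -10*l^3 - 79*l^2 - 81*l + 198
(3) = 9*b^2 + 73*b + 8
(4) = 9*y^2 + 74*y + 16
(5) = -6*s^2 + s + 1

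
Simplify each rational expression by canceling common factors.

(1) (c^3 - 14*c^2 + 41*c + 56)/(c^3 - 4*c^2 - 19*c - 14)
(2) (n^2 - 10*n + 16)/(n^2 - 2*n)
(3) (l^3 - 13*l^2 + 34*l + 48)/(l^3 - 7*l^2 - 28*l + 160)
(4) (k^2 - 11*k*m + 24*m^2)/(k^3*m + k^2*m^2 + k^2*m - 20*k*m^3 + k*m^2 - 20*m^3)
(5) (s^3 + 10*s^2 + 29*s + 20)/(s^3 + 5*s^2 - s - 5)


(1) = (c - 8)/(c + 2)
(2) = (n - 8)/n
(3) = (l^2 - 5*l - 6)/(l^2 + l - 20)
(4) = (k^2 - 11*k*m + 24*m^2)/(k^3*m + k^2*m^2 + k^2*m - 20*k*m^3 + k*m^2 - 20*m^3)
(5) = (s + 4)/(s - 1)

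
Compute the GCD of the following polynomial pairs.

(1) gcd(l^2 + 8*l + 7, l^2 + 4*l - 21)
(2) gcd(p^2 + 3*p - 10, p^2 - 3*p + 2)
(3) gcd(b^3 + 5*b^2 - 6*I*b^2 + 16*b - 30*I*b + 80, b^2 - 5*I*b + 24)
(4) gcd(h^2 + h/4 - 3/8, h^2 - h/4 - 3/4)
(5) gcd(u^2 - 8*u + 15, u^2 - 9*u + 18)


(1) = l + 7
(2) = p - 2
(3) = gcd((b + 5)*(b - 8*I)*(b + 2*I), (b - 8*I)*(b + 3*I)) = b - 8*I
(4) = gcd((h - 1/2)*(h + 3/4), (h - 1)*(h + 3/4)) = h + 3/4
(5) = u - 3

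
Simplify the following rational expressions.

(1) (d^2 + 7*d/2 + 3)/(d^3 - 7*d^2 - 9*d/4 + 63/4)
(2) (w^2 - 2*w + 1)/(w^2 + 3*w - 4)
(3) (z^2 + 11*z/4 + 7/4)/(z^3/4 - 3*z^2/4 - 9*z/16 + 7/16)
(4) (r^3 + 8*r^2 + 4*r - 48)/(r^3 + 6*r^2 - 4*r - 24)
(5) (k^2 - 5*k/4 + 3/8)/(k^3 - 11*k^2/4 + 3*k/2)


(1) = (2*d + 4)/(2*d^2 - 17*d + 21)
(2) = (w - 1)/(w + 4)
(3) = (16*z + 28)/(4*z^2 - 16*z + 7)
(4) = (r + 4)/(r + 2)
(5) = (2*k - 1)/(2*k^2 - 4*k)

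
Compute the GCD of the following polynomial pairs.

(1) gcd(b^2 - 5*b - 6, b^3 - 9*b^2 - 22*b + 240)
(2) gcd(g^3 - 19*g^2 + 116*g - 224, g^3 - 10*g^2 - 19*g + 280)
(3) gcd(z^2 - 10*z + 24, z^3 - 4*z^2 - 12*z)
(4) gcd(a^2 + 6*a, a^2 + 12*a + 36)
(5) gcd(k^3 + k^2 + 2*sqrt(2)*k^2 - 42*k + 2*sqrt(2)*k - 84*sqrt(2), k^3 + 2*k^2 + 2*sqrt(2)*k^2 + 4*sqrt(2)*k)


(1) = gcd((b - 6)*(b + 1), (b - 8)*(b - 6)*(b + 5)) = b - 6
(2) = g^2 - 15*g + 56
(3) = z - 6
(4) = gcd(a*(a + 6), (a + 6)^2) = a + 6
(5) = k + 2*sqrt(2)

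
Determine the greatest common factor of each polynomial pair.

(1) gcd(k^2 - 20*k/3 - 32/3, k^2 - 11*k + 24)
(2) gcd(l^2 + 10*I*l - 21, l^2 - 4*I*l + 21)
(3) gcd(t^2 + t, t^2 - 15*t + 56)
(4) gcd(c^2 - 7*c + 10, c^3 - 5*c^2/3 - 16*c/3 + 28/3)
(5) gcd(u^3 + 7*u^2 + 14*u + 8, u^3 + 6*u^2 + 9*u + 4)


(1) = k - 8
(2) = l + 3*I
(3) = 1
(4) = c - 2
(5) = gcd((u + 1)*(u + 2)*(u + 4), (u + 1)^2*(u + 4)) = u^2 + 5*u + 4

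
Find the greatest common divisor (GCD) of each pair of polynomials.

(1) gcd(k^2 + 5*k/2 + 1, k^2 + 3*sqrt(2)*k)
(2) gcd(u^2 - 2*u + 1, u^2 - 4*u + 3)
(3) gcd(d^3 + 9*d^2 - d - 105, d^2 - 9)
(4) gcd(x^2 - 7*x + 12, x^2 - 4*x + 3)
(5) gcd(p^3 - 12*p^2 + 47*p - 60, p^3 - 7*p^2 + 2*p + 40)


(1) = 1
(2) = u - 1
(3) = gcd((d - 3)*(d + 5)*(d + 7), (d - 3)*(d + 3)) = d - 3
(4) = x - 3
(5) = p^2 - 9*p + 20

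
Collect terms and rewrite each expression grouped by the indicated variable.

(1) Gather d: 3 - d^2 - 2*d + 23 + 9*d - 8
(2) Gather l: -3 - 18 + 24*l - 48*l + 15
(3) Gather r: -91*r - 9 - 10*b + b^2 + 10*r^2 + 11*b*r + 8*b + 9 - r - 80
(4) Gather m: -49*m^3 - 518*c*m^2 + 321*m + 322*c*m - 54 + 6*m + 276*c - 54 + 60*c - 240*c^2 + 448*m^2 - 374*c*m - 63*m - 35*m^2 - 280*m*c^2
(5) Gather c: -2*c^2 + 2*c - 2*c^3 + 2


(1) = -d^2 + 7*d + 18
(2) = -24*l - 6
(3) = b^2 - 2*b + 10*r^2 + r*(11*b - 92) - 80
(4) = -240*c^2 + 336*c - 49*m^3 + m^2*(413 - 518*c) + m*(-280*c^2 - 52*c + 264) - 108
(5) = -2*c^3 - 2*c^2 + 2*c + 2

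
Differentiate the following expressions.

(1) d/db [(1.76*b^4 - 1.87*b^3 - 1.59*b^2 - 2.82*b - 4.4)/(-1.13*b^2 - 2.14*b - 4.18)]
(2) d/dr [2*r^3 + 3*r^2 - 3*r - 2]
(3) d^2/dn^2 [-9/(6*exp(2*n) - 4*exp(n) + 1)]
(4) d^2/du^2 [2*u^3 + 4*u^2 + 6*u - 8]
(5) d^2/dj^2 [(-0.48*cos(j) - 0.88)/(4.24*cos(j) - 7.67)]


(1) = (-3.9776*b^5 - 9.1861*b^4 - 21.4236*b^3 + 23.6658*b^2 + 3.3484*b + 2.3716)/(1.2769*b^4 + 4.8364*b^3 + 14.0264*b^2 + 17.8904*b + 17.4724)
(2) = 6*r^2 + 6*r - 3
(3) = 36*(-8*(3*exp(n) - 1)^2*exp(n) + (6*exp(n) - 1)*(6*exp(2*n) - 4*exp(n) + 1))*exp(n)/(6*exp(2*n) - 4*exp(n) + 1)^3
(4) = 12*u + 8
(5) = (-31.430272*sin(j)^2 + 56.856176*cos(j) - 31.430272)/(76.225024*cos(j)^3 - 413.664576*cos(j)^2 + 748.303608*cos(j) - 451.217663)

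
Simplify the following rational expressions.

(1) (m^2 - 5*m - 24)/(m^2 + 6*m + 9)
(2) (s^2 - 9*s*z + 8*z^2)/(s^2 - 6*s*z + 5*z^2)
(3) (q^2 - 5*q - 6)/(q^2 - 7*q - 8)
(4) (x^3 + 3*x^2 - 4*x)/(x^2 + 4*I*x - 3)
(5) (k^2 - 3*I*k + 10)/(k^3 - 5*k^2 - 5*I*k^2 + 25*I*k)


(1) = (m - 8)/(m + 3)
(2) = (-s + 8*z)/(-s + 5*z)
(3) = (q - 6)/(q - 8)
(4) = (x^3 + 3*x^2 - 4*x)/(x^2 + 4*I*x - 3)
(5) = (k + 2*I)/(k^2 - 5*k)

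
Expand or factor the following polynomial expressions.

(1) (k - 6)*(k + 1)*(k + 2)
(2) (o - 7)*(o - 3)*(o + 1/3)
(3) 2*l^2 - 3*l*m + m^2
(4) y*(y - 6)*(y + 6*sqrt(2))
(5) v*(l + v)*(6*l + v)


(1) = k^3 - 3*k^2 - 16*k - 12
(2) = o^3 - 29*o^2/3 + 53*o/3 + 7
(3) = (-2*l + m)*(-l + m)
(4) = y^3 - 6*y^2 + 6*sqrt(2)*y^2 - 36*sqrt(2)*y
(5) = 6*l^2*v + 7*l*v^2 + v^3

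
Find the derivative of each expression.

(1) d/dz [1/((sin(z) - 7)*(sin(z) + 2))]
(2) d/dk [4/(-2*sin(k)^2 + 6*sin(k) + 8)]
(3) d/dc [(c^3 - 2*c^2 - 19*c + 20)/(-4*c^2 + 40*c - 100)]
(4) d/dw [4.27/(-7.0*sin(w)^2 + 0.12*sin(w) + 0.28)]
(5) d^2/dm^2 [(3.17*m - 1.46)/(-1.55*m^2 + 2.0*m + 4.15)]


(1) = (5 - 2*sin(z))*cos(z)/((sin(z) - 7)^2*(sin(z) + 2)^2)
(2) = 2*(2*sin(k) - 3)*cos(k)/((sin(k) - 4)^2*(sin(k) + 1)^2)
(3) = (-c^2 + 10*c + 11)/(4*(c^2 - 10*c + 25))
(4) = (59.78*sin(w) - 0.5124)*cos(w)/(-7.0*sin(w)^2 + 0.12*sin(w) + 0.28)^2
(5) = ((3.1*m - 2.0)*(3.17*m - 1.46)*(6.2*m - 4.0) + (29.481*m - 17.206)*(-1.55*m^2 + 2.0*m + 4.15))/(-1.55*m^2 + 2.0*m + 4.15)^3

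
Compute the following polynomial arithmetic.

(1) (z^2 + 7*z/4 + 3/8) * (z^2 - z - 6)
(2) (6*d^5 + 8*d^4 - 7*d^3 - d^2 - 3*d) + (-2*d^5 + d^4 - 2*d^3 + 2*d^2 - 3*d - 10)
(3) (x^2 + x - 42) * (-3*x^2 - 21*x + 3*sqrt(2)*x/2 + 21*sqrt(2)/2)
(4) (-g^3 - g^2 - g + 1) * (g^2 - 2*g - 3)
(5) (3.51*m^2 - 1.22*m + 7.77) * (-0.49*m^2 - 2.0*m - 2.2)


(1) = z^4 + 3*z^3/4 - 59*z^2/8 - 87*z/8 - 9/4
(2) = 4*d^5 + 9*d^4 - 9*d^3 + d^2 - 6*d - 10
(3) = -3*x^4 - 24*x^3 + 3*sqrt(2)*x^3/2 + 12*sqrt(2)*x^2 + 105*x^2 - 105*sqrt(2)*x/2 + 882*x - 441*sqrt(2)
(4) = -g^5 + g^4 + 4*g^3 + 6*g^2 + g - 3
(5) = -1.7199*m^4 - 6.4222*m^3 - 9.0893*m^2 - 12.856*m - 17.094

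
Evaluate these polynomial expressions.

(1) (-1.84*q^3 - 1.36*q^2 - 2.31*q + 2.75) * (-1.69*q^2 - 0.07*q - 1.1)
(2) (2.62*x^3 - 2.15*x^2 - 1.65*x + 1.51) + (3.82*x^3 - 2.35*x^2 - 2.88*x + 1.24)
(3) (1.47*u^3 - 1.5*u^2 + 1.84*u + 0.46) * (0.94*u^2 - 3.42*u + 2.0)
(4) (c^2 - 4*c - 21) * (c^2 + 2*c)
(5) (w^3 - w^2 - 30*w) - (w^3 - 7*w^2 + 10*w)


(1) = 3.1096*q^5 + 2.4272*q^4 + 6.0231*q^3 - 2.9898*q^2 + 2.3485*q - 3.025
(2) = 6.44*x^3 - 4.5*x^2 - 4.53*x + 2.75
(3) = 1.3818*u^5 - 6.4374*u^4 + 9.7996*u^3 - 8.8604*u^2 + 2.1068*u + 0.92
(4) = c^4 - 2*c^3 - 29*c^2 - 42*c
(5) = 6*w^2 - 40*w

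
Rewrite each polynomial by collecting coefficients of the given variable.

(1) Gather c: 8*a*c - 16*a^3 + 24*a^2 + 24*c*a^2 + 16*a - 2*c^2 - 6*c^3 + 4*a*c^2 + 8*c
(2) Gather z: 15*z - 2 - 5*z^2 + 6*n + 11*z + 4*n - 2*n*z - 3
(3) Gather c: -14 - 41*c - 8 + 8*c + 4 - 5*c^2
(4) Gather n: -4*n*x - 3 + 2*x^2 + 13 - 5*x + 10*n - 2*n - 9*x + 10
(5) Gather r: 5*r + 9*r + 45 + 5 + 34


(1) = -16*a^3 + 24*a^2 + 16*a - 6*c^3 + c^2*(4*a - 2) + c*(24*a^2 + 8*a + 8)
(2) = 10*n - 5*z^2 + z*(26 - 2*n) - 5
(3) = -5*c^2 - 33*c - 18
(4) = n*(8 - 4*x) + 2*x^2 - 14*x + 20
(5) = 14*r + 84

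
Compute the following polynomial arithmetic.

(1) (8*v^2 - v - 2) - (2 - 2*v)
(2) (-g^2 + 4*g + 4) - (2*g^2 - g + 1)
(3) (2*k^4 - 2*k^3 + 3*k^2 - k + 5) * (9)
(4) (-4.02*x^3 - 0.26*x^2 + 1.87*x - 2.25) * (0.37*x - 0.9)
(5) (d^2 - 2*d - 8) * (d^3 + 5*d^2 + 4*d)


(1) = 8*v^2 + v - 4
(2) = -3*g^2 + 5*g + 3
(3) = 18*k^4 - 18*k^3 + 27*k^2 - 9*k + 45
(4) = -1.4874*x^4 + 3.5218*x^3 + 0.9259*x^2 - 2.5155*x + 2.025
(5) = d^5 + 3*d^4 - 14*d^3 - 48*d^2 - 32*d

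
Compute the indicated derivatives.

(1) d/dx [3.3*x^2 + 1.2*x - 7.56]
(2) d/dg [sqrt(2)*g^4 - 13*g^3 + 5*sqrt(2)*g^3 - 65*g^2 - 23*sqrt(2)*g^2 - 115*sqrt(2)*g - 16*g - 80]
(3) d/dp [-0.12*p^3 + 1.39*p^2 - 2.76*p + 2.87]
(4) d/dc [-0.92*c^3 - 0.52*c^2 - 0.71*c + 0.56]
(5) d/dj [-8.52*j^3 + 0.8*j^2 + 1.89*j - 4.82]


(1) = 6.6*x + 1.2
(2) = 4*sqrt(2)*g^3 - 39*g^2 + 15*sqrt(2)*g^2 - 130*g - 46*sqrt(2)*g - 115*sqrt(2) - 16
(3) = -0.36*p^2 + 2.78*p - 2.76
(4) = -2.76*c^2 - 1.04*c - 0.71
(5) = -25.56*j^2 + 1.6*j + 1.89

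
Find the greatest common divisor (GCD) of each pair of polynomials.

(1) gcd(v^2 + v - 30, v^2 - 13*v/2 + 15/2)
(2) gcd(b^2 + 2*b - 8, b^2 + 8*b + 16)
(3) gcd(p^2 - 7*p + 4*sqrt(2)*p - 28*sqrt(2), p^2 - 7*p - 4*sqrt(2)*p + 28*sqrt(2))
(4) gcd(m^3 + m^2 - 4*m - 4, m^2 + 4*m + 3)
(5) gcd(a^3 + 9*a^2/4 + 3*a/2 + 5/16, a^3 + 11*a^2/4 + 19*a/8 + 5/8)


(1) = gcd((v - 5)*(v + 6), (v - 5)*(v - 3/2)) = v - 5
(2) = gcd((b - 2)*(b + 4), (b + 4)^2) = b + 4
(3) = gcd((p - 7)*(p + 4*sqrt(2)), (p - 7)*(p - 4*sqrt(2))) = p - 7
(4) = gcd((m - 2)*(m + 1)*(m + 2), (m + 1)*(m + 3)) = m + 1
(5) = a^2 + 7*a/4 + 5/8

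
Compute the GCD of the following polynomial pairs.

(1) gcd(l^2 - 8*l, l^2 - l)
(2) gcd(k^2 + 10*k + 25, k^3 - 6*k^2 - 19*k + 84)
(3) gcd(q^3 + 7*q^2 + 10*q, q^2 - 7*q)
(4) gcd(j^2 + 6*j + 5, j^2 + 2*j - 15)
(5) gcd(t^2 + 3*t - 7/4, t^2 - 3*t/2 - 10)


(1) = gcd(l*(l - 8), l*(l - 1)) = l
(2) = 1
(3) = q
(4) = gcd((j + 1)*(j + 5), (j - 3)*(j + 5)) = j + 5
(5) = 1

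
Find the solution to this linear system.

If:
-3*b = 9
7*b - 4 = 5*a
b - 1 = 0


Then:
No Solution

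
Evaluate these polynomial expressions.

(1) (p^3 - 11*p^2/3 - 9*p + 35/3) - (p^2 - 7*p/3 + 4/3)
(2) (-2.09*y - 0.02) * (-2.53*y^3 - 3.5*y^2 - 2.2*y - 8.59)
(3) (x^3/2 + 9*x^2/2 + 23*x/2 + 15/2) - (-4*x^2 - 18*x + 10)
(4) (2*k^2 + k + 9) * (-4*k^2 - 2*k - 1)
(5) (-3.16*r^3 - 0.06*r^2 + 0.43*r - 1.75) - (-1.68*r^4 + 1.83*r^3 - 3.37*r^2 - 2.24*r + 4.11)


(1) = p^3 - 14*p^2/3 - 20*p/3 + 31/3
(2) = 5.2877*y^4 + 7.3656*y^3 + 4.668*y^2 + 17.9971*y + 0.1718
(3) = x^3/2 + 17*x^2/2 + 59*x/2 - 5/2
(4) = -8*k^4 - 8*k^3 - 40*k^2 - 19*k - 9
(5) = 1.68*r^4 - 4.99*r^3 + 3.31*r^2 + 2.67*r - 5.86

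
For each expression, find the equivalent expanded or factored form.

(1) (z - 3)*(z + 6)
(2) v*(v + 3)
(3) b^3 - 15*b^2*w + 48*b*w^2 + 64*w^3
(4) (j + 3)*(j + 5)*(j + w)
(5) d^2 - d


(1) = z^2 + 3*z - 18
(2) = v^2 + 3*v
(3) = (b - 8*w)^2*(b + w)
(4) = j^3 + j^2*w + 8*j^2 + 8*j*w + 15*j + 15*w
(5) = d*(d - 1)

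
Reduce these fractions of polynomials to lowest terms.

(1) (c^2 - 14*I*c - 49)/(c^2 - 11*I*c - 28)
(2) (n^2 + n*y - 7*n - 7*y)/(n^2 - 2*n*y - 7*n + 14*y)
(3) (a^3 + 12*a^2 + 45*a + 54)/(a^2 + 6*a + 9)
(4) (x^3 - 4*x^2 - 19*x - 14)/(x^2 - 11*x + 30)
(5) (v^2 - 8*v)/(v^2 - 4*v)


(1) = (c - 7*I)/(c - 4*I)
(2) = (-n - y)/(-n + 2*y)
(3) = a + 6
(4) = (x^3 - 4*x^2 - 19*x - 14)/(x^2 - 11*x + 30)
(5) = (v - 8)/(v - 4)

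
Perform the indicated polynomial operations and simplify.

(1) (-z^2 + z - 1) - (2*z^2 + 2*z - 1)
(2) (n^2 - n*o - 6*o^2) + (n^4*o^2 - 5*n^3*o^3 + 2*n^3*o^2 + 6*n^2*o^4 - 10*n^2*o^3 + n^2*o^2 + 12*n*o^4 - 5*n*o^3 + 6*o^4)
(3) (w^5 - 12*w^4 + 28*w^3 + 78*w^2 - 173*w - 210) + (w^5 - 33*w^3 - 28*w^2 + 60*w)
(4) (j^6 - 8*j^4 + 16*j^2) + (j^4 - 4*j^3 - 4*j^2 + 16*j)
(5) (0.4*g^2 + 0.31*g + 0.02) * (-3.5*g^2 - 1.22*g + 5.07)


(1) = -3*z^2 - z
(2) = n^4*o^2 - 5*n^3*o^3 + 2*n^3*o^2 + 6*n^2*o^4 - 10*n^2*o^3 + n^2*o^2 + n^2 + 12*n*o^4 - 5*n*o^3 - n*o + 6*o^4 - 6*o^2
(3) = 2*w^5 - 12*w^4 - 5*w^3 + 50*w^2 - 113*w - 210
(4) = j^6 - 7*j^4 - 4*j^3 + 12*j^2 + 16*j
(5) = -1.4*g^4 - 1.573*g^3 + 1.5798*g^2 + 1.5473*g + 0.1014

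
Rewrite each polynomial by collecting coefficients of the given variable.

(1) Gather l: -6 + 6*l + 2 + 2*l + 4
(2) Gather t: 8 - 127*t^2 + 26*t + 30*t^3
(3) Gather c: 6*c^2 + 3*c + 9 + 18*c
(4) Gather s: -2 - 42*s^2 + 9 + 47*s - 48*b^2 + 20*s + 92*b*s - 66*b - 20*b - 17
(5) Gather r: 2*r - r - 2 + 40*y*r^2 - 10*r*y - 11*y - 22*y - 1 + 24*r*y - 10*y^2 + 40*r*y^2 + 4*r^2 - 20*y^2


(1) = 8*l
(2) = 30*t^3 - 127*t^2 + 26*t + 8
(3) = 6*c^2 + 21*c + 9
(4) = -48*b^2 - 86*b - 42*s^2 + s*(92*b + 67) - 10
(5) = r^2*(40*y + 4) + r*(40*y^2 + 14*y + 1) - 30*y^2 - 33*y - 3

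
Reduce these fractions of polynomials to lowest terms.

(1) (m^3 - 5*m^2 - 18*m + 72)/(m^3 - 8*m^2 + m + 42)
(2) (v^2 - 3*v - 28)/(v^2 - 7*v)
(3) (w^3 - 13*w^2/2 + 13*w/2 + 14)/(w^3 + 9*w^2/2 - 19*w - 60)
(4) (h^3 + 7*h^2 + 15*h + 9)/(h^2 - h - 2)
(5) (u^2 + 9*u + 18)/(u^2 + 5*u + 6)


(1) = (m^2 - 2*m - 24)/(m^2 - 5*m - 14)
(2) = (v + 4)/v
(3) = (2*w^2 - 5*w - 7)/(2*w^2 + 17*w + 30)
(4) = (h^2 + 6*h + 9)/(h - 2)
(5) = (u + 6)/(u + 2)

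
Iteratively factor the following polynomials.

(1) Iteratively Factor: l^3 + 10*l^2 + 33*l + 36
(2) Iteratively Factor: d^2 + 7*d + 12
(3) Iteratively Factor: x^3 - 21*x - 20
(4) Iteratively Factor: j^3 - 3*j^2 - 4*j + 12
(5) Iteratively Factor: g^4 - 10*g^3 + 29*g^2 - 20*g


(1) = (l + 4)*(l^2 + 6*l + 9) = (l + 3)*(l + 4)*(l + 3)
(2) = (d + 4)*(d + 3)
(3) = (x - 5)*(x^2 + 5*x + 4) = (x - 5)*(x + 1)*(x + 4)
(4) = (j - 2)*(j^2 - j - 6) = (j - 2)*(j + 2)*(j - 3)
(5) = (g - 1)*(g^3 - 9*g^2 + 20*g) = g*(g - 1)*(g^2 - 9*g + 20) = g*(g - 4)*(g - 1)*(g - 5)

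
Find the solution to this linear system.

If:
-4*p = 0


Then:
p = 0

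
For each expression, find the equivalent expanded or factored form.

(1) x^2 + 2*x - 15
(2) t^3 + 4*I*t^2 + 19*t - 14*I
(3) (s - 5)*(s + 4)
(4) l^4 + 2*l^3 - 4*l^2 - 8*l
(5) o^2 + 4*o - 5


(1) = (x - 3)*(x + 5)
(2) = (t - 2*I)*(t - I)*(t + 7*I)
(3) = s^2 - s - 20
(4) = l*(l - 2)*(l + 2)^2
(5) = (o - 1)*(o + 5)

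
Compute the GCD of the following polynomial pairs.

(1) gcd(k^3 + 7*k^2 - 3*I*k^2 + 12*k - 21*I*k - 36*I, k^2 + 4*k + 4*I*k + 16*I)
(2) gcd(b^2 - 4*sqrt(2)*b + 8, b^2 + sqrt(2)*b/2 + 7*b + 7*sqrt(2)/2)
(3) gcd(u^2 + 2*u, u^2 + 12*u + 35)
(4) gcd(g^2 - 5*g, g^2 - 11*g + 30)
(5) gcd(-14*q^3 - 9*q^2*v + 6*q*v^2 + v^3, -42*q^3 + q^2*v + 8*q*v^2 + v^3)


(1) = k + 4
(2) = 1
(3) = 1
(4) = g - 5
(5) = gcd((-2*q + v)*(q + v)*(7*q + v), (-2*q + v)*(3*q + v)*(7*q + v)) = 14*q^2 - 5*q*v - v^2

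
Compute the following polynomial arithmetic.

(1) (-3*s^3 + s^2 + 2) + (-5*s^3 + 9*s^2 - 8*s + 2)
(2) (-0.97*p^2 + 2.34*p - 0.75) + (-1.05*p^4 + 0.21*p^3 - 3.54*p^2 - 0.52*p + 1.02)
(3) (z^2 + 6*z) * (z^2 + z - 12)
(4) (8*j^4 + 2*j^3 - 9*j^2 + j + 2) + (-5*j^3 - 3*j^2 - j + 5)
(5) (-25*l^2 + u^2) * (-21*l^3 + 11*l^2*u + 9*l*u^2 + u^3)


(1) = -8*s^3 + 10*s^2 - 8*s + 4
(2) = -1.05*p^4 + 0.21*p^3 - 4.51*p^2 + 1.82*p + 0.27
(3) = z^4 + 7*z^3 - 6*z^2 - 72*z
(4) = 8*j^4 - 3*j^3 - 12*j^2 + 7
(5) = 525*l^5 - 275*l^4*u - 246*l^3*u^2 - 14*l^2*u^3 + 9*l*u^4 + u^5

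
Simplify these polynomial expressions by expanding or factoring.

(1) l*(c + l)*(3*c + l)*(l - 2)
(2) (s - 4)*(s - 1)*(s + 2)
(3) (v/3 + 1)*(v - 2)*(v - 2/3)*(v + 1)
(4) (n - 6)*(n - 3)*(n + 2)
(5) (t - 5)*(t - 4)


(1) = 3*c^2*l^2 - 6*c^2*l + 4*c*l^3 - 8*c*l^2 + l^4 - 2*l^3
(2) = s^3 - 3*s^2 - 6*s + 8
(3) = v^4/3 + 4*v^3/9 - 19*v^2/9 - 8*v/9 + 4/3
(4) = n^3 - 7*n^2 + 36
(5) = t^2 - 9*t + 20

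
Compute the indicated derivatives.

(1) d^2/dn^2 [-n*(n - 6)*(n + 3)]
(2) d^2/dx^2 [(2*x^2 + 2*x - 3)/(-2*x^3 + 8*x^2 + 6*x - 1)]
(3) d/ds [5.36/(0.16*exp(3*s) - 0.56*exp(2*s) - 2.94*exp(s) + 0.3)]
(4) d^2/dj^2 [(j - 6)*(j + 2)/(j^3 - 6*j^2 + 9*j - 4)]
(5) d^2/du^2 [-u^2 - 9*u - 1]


(1) = 6 - 6*n
(2) = 4*(-4*x^6 - 12*x^5 + 48*x^4 - 206*x^3 + 222*x^2 + 183*x + 59)/(8*x^9 - 96*x^8 + 312*x^7 + 76*x^6 - 1032*x^5 - 744*x^4 + 78*x^3 + 84*x^2 - 18*x + 1)
(3) = (-2.5728*exp(2*s) + 6.0032*exp(s) + 15.7584)*exp(s)/(0.16*exp(3*s) - 0.56*exp(2*s) - 2.94*exp(s) + 0.3)^2
(4) = 2*(j^4 - 10*j^3 - 48*j^2 + 464*j - 812)/(j^7 - 16*j^6 + 102*j^5 - 332*j^4 + 593*j^3 - 588*j^2 + 304*j - 64)
(5) = -2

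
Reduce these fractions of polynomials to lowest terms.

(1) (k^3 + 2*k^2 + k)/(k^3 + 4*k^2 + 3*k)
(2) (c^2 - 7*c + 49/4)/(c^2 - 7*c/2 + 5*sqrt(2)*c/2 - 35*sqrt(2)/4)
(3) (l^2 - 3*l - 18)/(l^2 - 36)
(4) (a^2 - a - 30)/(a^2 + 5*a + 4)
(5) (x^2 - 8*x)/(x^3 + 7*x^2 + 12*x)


(1) = (k + 1)/(k + 3)
(2) = (16*c - 56)/(16*c + 40*sqrt(2))
(3) = (l + 3)/(l + 6)
(4) = (a^2 - a - 30)/(a^2 + 5*a + 4)
(5) = (x - 8)/(x^2 + 7*x + 12)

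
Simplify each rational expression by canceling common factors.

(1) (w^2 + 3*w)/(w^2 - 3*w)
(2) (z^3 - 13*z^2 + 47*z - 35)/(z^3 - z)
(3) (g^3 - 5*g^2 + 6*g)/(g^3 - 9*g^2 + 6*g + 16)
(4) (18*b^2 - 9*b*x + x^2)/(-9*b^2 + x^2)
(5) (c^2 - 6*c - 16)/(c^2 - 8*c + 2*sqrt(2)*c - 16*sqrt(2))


(1) = (w + 3)/(w - 3)
(2) = (z^2 - 12*z + 35)/(z^2 + z)
(3) = (g^2 - 3*g)/(g^2 - 7*g - 8)
(4) = (-6*b + x)/(3*b + x)
(5) = (c + 2)/(c + 2*sqrt(2))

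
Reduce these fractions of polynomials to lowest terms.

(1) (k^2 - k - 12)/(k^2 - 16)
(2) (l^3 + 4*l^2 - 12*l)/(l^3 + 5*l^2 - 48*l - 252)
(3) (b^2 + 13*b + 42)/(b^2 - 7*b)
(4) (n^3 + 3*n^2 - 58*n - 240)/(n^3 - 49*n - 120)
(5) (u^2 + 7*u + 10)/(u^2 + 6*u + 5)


(1) = (k + 3)/(k + 4)
(2) = (l^2 - 2*l)/(l^2 - l - 42)
(3) = (b^2 + 13*b + 42)/(b^2 - 7*b)
(4) = (n + 6)/(n + 3)
(5) = (u + 2)/(u + 1)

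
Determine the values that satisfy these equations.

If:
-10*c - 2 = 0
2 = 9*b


Then:
b = 2/9
c = -1/5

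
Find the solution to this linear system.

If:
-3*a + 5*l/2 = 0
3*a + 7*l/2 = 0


Then:
a = 0
l = 0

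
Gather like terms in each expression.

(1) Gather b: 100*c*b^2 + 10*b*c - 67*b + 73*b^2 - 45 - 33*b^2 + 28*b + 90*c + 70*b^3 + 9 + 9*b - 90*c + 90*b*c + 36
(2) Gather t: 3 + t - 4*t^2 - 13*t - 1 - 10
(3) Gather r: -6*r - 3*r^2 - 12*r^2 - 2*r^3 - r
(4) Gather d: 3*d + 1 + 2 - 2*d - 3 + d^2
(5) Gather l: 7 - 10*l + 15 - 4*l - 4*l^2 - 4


(1) = 70*b^3 + b^2*(100*c + 40) + b*(100*c - 30)
(2) = -4*t^2 - 12*t - 8
(3) = -2*r^3 - 15*r^2 - 7*r
(4) = d^2 + d
(5) = -4*l^2 - 14*l + 18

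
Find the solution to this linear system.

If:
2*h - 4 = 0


Then:
h = 2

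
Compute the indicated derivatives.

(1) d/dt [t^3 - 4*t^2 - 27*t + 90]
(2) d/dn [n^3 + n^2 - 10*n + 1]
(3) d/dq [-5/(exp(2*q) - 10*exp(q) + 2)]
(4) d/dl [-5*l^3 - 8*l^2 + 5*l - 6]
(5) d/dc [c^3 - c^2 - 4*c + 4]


(1) = 3*t^2 - 8*t - 27
(2) = 3*n^2 + 2*n - 10
(3) = 10*(exp(q) - 5)*exp(q)/(exp(2*q) - 10*exp(q) + 2)^2
(4) = -15*l^2 - 16*l + 5
(5) = 3*c^2 - 2*c - 4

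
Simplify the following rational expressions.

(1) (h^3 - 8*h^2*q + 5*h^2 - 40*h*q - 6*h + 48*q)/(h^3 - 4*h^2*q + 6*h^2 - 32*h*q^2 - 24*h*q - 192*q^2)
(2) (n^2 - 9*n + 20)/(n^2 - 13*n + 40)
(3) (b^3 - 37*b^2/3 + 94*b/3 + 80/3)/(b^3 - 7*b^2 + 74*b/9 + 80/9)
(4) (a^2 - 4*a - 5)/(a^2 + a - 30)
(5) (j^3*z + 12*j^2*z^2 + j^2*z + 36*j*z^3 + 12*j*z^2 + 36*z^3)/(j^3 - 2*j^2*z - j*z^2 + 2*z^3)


(1) = (h - 1)/(h + 4*q)
(2) = (n - 4)/(n - 8)
(3) = (3*b - 24)/(3*b - 8)
(4) = (a + 1)/(a + 6)
(5) = (j^3*z + 12*j^2*z^2 + j^2*z + 36*j*z^3 + 12*j*z^2 + 36*z^3)/(j^3 - 2*j^2*z - j*z^2 + 2*z^3)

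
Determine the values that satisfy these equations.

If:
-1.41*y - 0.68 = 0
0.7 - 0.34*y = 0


Then:
No Solution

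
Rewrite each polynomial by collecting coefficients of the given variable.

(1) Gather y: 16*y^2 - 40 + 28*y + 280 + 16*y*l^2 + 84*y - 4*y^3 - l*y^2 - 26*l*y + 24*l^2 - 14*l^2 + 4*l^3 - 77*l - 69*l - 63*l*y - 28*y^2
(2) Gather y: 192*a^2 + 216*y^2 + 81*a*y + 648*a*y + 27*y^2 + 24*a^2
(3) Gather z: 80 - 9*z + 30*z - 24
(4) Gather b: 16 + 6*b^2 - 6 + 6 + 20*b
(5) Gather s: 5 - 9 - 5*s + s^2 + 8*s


(1) = 4*l^3 + 10*l^2 - 146*l - 4*y^3 + y^2*(-l - 12) + y*(16*l^2 - 89*l + 112) + 240
(2) = 216*a^2 + 729*a*y + 243*y^2
(3) = 21*z + 56
(4) = 6*b^2 + 20*b + 16
(5) = s^2 + 3*s - 4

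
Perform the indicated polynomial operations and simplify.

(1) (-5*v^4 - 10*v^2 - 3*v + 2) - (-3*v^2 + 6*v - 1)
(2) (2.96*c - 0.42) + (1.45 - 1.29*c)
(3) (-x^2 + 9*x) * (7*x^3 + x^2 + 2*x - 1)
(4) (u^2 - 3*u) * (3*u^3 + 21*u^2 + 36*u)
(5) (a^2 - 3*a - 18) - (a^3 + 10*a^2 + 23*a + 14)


(1) = -5*v^4 - 7*v^2 - 9*v + 3
(2) = 1.67*c + 1.03
(3) = -7*x^5 + 62*x^4 + 7*x^3 + 19*x^2 - 9*x
(4) = 3*u^5 + 12*u^4 - 27*u^3 - 108*u^2
(5) = -a^3 - 9*a^2 - 26*a - 32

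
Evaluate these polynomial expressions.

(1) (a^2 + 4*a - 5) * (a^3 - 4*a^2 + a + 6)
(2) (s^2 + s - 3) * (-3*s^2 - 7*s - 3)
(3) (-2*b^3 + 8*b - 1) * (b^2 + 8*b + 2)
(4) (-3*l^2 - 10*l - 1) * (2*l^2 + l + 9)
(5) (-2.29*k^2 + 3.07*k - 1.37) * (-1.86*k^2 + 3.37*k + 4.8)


(1) = a^5 - 20*a^3 + 30*a^2 + 19*a - 30
(2) = -3*s^4 - 10*s^3 - s^2 + 18*s + 9
(3) = -2*b^5 - 16*b^4 + 4*b^3 + 63*b^2 + 8*b - 2
(4) = -6*l^4 - 23*l^3 - 39*l^2 - 91*l - 9
(5) = 4.2594*k^4 - 13.4275*k^3 + 1.9021*k^2 + 10.1191*k - 6.576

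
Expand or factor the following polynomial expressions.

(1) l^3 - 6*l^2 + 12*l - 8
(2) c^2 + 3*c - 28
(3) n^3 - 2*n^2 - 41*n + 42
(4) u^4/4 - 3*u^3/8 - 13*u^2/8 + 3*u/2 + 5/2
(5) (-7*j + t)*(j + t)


(1) = (l - 2)^3
(2) = (c - 4)*(c + 7)
(3) = (n - 7)*(n - 1)*(n + 6)
(4) = (u/4 + 1/2)*(u - 5/2)*(u - 2)*(u + 1)
(5) = -7*j^2 - 6*j*t + t^2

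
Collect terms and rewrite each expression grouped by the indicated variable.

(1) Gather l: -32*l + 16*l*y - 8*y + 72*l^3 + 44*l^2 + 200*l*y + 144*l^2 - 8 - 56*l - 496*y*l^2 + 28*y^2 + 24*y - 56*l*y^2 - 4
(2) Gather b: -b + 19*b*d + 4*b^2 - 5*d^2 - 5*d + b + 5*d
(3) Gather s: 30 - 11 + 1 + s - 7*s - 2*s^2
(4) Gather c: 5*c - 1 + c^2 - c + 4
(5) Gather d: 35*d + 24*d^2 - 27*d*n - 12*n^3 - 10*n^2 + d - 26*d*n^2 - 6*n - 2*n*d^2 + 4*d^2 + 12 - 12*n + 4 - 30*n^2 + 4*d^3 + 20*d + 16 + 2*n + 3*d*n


(1) = 72*l^3 + l^2*(188 - 496*y) + l*(-56*y^2 + 216*y - 88) + 28*y^2 + 16*y - 12
(2) = 4*b^2 + 19*b*d - 5*d^2
(3) = -2*s^2 - 6*s + 20
(4) = c^2 + 4*c + 3
(5) = 4*d^3 + d^2*(28 - 2*n) + d*(-26*n^2 - 24*n + 56) - 12*n^3 - 40*n^2 - 16*n + 32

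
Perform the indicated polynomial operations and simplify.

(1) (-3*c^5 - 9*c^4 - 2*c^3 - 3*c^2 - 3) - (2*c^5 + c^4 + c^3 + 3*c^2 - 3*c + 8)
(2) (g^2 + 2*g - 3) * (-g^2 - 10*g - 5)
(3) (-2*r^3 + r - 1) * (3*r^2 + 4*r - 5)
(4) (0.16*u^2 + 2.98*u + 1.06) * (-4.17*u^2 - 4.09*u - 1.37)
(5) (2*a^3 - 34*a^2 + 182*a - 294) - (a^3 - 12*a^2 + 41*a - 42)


(1) = -5*c^5 - 10*c^4 - 3*c^3 - 6*c^2 + 3*c - 11
(2) = -g^4 - 12*g^3 - 22*g^2 + 20*g + 15
(3) = -6*r^5 - 8*r^4 + 13*r^3 + r^2 - 9*r + 5
(4) = -0.6672*u^4 - 13.081*u^3 - 16.8276*u^2 - 8.418*u - 1.4522
(5) = a^3 - 22*a^2 + 141*a - 252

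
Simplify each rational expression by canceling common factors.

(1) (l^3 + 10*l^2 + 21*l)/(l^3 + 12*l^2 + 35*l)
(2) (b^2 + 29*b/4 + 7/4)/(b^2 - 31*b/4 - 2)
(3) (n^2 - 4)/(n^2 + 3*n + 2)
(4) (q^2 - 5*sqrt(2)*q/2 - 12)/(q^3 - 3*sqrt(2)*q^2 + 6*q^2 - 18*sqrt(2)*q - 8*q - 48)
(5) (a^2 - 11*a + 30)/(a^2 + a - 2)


(1) = (l + 3)/(l + 5)
(2) = (b + 7)/(b - 8)
(3) = (n - 2)/(n + 1)
(4) = (2*q + 3*sqrt(2))/(2*q^2 + q*(2*sqrt(2) + 12) + 12*sqrt(2))
(5) = (a^2 - 11*a + 30)/(a^2 + a - 2)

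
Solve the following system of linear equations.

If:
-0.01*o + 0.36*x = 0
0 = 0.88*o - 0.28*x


Then:
o = 0.00
x = 0.00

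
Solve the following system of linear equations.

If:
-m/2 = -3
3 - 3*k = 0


Then:
k = 1
m = 6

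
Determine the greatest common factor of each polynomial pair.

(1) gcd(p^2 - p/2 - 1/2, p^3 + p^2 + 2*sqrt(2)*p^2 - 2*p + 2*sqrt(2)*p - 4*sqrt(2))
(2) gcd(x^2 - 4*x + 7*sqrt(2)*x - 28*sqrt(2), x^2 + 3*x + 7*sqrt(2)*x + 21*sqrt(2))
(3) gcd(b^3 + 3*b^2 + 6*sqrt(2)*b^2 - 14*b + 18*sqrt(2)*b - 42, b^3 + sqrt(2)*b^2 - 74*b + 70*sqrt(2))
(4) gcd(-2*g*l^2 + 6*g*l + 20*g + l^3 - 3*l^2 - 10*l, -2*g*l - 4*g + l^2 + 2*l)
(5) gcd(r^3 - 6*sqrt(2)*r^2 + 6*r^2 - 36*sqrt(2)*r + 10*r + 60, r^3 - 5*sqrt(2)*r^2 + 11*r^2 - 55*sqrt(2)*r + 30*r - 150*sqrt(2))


(1) = gcd((p - 1)*(p + 1/2), (p - 1)*(p + 2)*(p + 2*sqrt(2))) = p - 1
(2) = gcd((x - 4)*(x + 7*sqrt(2)), (x + 3)*(x + 7*sqrt(2))) = x + 7*sqrt(2)
(3) = b^2 + 6*sqrt(2)*b - 14
(4) = gcd((-2*g + l)*(l - 5)*(l + 2), (-2*g + l)*(l + 2)) = 2*g*l + 4*g - l^2 - 2*l
(5) = r^2 + r*(6 - 5*sqrt(2)) - 30*sqrt(2)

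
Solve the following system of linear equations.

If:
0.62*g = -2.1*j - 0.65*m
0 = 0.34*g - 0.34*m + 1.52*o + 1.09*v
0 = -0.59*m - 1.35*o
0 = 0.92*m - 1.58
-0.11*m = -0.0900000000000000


Then:
No Solution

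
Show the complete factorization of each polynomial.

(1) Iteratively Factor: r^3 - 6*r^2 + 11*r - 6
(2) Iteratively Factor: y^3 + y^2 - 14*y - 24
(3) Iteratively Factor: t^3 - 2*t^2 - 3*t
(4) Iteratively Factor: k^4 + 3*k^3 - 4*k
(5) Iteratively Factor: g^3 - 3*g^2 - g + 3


(1) = (r - 3)*(r^2 - 3*r + 2) = (r - 3)*(r - 1)*(r - 2)
(2) = (y + 3)*(y^2 - 2*y - 8) = (y - 4)*(y + 3)*(y + 2)
(3) = (t - 3)*(t^2 + t) = (t - 3)*(t + 1)*(t)
(4) = (k + 2)*(k^3 + k^2 - 2*k) = (k + 2)^2*(k^2 - k) = (k - 1)*(k + 2)^2*(k)
(5) = (g + 1)*(g^2 - 4*g + 3) = (g - 1)*(g + 1)*(g - 3)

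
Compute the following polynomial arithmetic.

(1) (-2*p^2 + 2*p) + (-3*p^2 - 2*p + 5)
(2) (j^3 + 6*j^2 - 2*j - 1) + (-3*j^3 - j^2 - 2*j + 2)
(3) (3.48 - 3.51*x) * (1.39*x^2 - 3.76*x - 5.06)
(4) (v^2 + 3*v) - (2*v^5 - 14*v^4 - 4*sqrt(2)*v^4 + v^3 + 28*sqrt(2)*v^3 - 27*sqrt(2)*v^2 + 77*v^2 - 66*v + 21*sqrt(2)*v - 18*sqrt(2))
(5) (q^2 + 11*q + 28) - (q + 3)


(1) = 5 - 5*p^2
(2) = -2*j^3 + 5*j^2 - 4*j + 1
(3) = -4.8789*x^3 + 18.0348*x^2 + 4.6758*x - 17.6088
(4) = -2*v^5 + 4*sqrt(2)*v^4 + 14*v^4 - 28*sqrt(2)*v^3 - v^3 - 76*v^2 + 27*sqrt(2)*v^2 - 21*sqrt(2)*v + 69*v + 18*sqrt(2)
(5) = q^2 + 10*q + 25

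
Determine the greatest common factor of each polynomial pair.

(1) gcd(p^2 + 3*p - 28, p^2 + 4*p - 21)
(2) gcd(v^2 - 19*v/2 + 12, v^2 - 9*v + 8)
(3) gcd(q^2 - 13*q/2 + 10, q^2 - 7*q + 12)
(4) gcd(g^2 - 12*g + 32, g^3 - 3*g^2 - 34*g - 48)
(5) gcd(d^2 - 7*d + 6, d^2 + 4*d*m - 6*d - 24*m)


(1) = p + 7
(2) = gcd((v - 8)*(v - 3/2), (v - 8)*(v - 1)) = v - 8
(3) = q - 4
(4) = gcd((g - 8)*(g - 4), (g - 8)*(g + 2)*(g + 3)) = g - 8
(5) = gcd((d - 6)*(d - 1), (d - 6)*(d + 4*m)) = d - 6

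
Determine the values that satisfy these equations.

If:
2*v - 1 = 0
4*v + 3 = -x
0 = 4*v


Then:
No Solution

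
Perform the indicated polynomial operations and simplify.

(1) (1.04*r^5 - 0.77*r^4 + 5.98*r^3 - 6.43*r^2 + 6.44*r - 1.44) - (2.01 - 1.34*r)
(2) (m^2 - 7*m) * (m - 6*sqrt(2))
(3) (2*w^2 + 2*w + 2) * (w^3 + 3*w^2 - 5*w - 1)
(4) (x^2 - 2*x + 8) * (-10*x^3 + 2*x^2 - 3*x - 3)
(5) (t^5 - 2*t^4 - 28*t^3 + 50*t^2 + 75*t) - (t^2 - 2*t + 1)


(1) = 1.04*r^5 - 0.77*r^4 + 5.98*r^3 - 6.43*r^2 + 7.78*r - 3.45
(2) = m^3 - 6*sqrt(2)*m^2 - 7*m^2 + 42*sqrt(2)*m
(3) = 2*w^5 + 8*w^4 - 2*w^3 - 6*w^2 - 12*w - 2
(4) = -10*x^5 + 22*x^4 - 87*x^3 + 19*x^2 - 18*x - 24
(5) = t^5 - 2*t^4 - 28*t^3 + 49*t^2 + 77*t - 1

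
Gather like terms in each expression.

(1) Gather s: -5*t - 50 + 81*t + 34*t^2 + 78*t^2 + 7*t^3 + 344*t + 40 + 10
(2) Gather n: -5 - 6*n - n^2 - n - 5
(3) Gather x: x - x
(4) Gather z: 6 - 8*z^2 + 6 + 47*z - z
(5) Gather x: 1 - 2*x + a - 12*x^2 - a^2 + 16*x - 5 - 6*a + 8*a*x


(1) = 7*t^3 + 112*t^2 + 420*t
(2) = -n^2 - 7*n - 10
(3) = 0
(4) = -8*z^2 + 46*z + 12
(5) = -a^2 - 5*a - 12*x^2 + x*(8*a + 14) - 4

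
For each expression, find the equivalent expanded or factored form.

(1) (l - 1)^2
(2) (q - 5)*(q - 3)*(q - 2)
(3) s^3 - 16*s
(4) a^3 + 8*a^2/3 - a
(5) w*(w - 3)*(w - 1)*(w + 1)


(1) = l^2 - 2*l + 1
(2) = q^3 - 10*q^2 + 31*q - 30
(3) = s*(s - 4)*(s + 4)
(4) = a*(a - 1/3)*(a + 3)
(5) = w^4 - 3*w^3 - w^2 + 3*w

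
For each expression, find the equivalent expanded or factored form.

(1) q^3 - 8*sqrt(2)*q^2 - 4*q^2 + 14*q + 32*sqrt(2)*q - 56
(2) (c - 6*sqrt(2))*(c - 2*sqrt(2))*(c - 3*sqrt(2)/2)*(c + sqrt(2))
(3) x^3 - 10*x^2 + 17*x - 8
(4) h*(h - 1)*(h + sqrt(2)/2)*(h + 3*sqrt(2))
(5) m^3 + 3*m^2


(1) = (q - 4)*(q - 7*sqrt(2))*(q - sqrt(2))
(2) = c^4 - 17*sqrt(2)*c^3/2 + 29*c^2 + 12*sqrt(2)*c - 72
(3) = (x - 8)*(x - 1)^2
(4) = h^4 - h^3 + 7*sqrt(2)*h^3/2 - 7*sqrt(2)*h^2/2 + 3*h^2 - 3*h
(5) = m^2*(m + 3)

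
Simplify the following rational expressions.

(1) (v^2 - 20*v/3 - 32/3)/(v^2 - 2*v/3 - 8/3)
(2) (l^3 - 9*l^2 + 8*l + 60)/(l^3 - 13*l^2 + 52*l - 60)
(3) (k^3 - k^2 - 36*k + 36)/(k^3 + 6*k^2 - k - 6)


(1) = (v - 8)/(v - 2)
(2) = (l + 2)/(l - 2)
(3) = (k - 6)/(k + 1)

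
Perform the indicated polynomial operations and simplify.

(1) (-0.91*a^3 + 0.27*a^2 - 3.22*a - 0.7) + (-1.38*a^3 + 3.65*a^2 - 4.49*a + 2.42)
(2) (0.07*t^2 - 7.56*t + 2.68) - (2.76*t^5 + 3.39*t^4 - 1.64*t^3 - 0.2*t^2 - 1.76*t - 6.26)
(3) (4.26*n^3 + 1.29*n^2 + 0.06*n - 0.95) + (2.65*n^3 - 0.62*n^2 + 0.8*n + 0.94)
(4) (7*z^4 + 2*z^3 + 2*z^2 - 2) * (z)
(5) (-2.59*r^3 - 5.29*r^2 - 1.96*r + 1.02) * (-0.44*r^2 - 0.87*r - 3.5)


(1) = -2.29*a^3 + 3.92*a^2 - 7.71*a + 1.72
(2) = -2.76*t^5 - 3.39*t^4 + 1.64*t^3 + 0.27*t^2 - 5.8*t + 8.94
(3) = 6.91*n^3 + 0.67*n^2 + 0.86*n - 0.01
(4) = 7*z^5 + 2*z^4 + 2*z^3 - 2*z
(5) = 1.1396*r^5 + 4.5809*r^4 + 14.5297*r^3 + 19.7714*r^2 + 5.9726*r - 3.57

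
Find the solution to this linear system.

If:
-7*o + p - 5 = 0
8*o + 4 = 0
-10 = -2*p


Then:
No Solution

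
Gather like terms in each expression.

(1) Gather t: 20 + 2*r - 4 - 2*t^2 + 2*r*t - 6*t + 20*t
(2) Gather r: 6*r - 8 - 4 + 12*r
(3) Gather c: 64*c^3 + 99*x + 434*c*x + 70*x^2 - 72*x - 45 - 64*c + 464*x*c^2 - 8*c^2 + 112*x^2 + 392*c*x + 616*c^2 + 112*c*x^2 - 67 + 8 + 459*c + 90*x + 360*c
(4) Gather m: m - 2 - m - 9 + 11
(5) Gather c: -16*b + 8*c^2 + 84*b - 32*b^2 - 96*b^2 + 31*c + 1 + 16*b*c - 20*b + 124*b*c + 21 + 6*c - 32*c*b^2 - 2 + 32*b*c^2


(1) = 2*r - 2*t^2 + t*(2*r + 14) + 16
(2) = 18*r - 12
(3) = 64*c^3 + c^2*(464*x + 608) + c*(112*x^2 + 826*x + 755) + 182*x^2 + 117*x - 104
(4) = 0
(5) = -128*b^2 + 48*b + c^2*(32*b + 8) + c*(-32*b^2 + 140*b + 37) + 20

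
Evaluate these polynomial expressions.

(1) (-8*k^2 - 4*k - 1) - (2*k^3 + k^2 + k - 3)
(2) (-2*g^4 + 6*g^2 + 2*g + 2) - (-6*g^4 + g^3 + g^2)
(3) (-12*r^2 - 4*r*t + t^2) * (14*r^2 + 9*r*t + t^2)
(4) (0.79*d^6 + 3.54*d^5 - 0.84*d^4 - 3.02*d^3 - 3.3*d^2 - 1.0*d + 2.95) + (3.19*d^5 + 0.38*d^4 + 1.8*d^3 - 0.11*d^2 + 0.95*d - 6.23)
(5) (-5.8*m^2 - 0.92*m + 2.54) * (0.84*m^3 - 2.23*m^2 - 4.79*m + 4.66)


(1) = -2*k^3 - 9*k^2 - 5*k + 2
(2) = 4*g^4 - g^3 + 5*g^2 + 2*g + 2
(3) = -168*r^4 - 164*r^3*t - 34*r^2*t^2 + 5*r*t^3 + t^4
(4) = 0.79*d^6 + 6.73*d^5 - 0.46*d^4 - 1.22*d^3 - 3.41*d^2 - 0.05*d - 3.28
(5) = -4.872*m^5 + 12.1612*m^4 + 31.9672*m^3 - 28.2854*m^2 - 16.4538*m + 11.8364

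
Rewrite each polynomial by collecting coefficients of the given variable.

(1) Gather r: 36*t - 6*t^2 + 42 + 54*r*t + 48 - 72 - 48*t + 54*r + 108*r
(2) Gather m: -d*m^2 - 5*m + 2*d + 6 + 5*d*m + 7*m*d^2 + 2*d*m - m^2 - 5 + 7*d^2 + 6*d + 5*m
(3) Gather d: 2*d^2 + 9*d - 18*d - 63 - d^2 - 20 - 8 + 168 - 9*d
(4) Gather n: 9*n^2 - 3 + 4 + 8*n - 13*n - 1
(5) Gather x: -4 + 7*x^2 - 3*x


(1) = r*(54*t + 162) - 6*t^2 - 12*t + 18
(2) = 7*d^2 + 8*d + m^2*(-d - 1) + m*(7*d^2 + 7*d) + 1
(3) = d^2 - 18*d + 77
(4) = 9*n^2 - 5*n
(5) = 7*x^2 - 3*x - 4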